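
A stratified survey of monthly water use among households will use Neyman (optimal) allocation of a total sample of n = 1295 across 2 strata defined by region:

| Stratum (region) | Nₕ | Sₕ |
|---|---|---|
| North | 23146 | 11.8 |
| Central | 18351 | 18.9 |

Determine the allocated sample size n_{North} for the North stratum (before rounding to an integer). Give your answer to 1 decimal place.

570.5

Neyman allocation: nₕ = n·NₕSₕ / Σⱼ NⱼSⱼ.
Σ NⱼSⱼ = 23146·11.8 + 18351·18.9 = 619956.7.
n_{North} = 1295·23146·11.8 / 619956.7 = 570.5.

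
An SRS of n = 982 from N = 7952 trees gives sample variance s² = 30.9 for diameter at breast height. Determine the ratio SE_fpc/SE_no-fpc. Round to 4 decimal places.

0.9362

f = n/N = 982/7952 = 0.12349095.
SE_no-fpc = √(s²/n) = 0.1773877; SE_fpc = √((1−f)s²/n) = 0.16607402.
Ratio = √(1−f) = 0.93622062.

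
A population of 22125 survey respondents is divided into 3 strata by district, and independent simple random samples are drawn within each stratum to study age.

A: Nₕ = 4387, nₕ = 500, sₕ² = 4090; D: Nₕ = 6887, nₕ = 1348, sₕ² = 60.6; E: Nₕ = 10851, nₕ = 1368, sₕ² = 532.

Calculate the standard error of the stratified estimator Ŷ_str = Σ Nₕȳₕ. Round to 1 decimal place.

Var(Ŷ_str) = Σₕ Nₕ²(1 − fₕ)sₕ²/nₕ.
A: 4387²·(1 − 500/4387)·4090/500 = 1.3948756 × 10^8.
D: 6887²·(1 − 1348/6887)·60.6/1348 = 1.7149212 × 10^6.
E: 10851²·(1 − 1368/10851)·532/1368 = 4.001668 × 10^7.
Sum = 1.8121916 × 10^8.
SE = √(1.8121916 × 10^8) = 13461.8.

13461.8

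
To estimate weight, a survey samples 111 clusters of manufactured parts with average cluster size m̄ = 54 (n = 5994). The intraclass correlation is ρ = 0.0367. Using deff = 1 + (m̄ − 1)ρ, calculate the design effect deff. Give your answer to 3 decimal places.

2.945

deff = 1 + (54 − 1)·0.0367 = 1 + 1.9451 = 2.9451.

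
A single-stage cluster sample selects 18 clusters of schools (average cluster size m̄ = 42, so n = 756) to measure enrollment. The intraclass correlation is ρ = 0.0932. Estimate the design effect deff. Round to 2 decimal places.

deff = 1 + (42 − 1)·0.0932 = 1 + 3.8212 = 4.8212.

4.82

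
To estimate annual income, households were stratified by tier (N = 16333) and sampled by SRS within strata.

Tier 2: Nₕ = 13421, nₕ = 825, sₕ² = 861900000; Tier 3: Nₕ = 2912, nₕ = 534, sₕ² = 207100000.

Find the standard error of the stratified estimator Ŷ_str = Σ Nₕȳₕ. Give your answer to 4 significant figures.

1.339 × 10^7

Var(Ŷ_str) = Σₕ Nₕ²(1 − fₕ)sₕ²/nₕ.
Tier 2: 13421²·(1 − 825/13421)·861900000/825 = 1.766121 × 10^14.
Tier 3: 2912²·(1 − 534/2912)·207100000/534 = 2.6856045 × 10^12.
Sum = 1.792977 × 10^14.
SE = √(1.792977 × 10^14) = 1.339 × 10^7.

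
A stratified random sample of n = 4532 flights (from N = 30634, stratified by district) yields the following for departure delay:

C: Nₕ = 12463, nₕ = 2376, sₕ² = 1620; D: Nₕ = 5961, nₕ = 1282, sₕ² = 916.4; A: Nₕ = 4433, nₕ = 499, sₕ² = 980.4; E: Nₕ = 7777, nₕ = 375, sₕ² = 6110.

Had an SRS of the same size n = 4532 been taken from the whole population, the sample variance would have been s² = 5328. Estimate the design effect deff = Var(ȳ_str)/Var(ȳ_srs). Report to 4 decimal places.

Var(ȳ_str) = Σ Wₕ²(1−fₕ)sₕ²/nₕ with Wₕ = Nₕ/30634:
  C: (12463/30634)²·(1−2376/12463)·1620/2376 = 0.091336797
  D: (5961/30634)²·(1−1282/5961)·916.4/1282 = 0.021245248
  A: (4433/30634)²·(1−499/4433)·980.4/499 = 0.036511311
  E: (7777/30634)²·(1−375/7777)·6110/375 = 0.99945606
  → Var(ȳ_str) = 1.1485494.
Var(ȳ_srs) = (1 − 4532/30634)·5328/4532 = 1.0017155.
deff = 1.1485494 / 1.0017155 = 1.1466.

1.1466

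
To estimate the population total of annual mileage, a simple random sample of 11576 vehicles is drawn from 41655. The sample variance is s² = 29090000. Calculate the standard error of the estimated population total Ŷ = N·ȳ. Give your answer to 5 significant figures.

1.7744 × 10^6

Var(Ŷ) = N²·Var(ȳ) = N²·(1 − n/N)·s²/n.
f = 11576/41655 = 0.27790181; Var(ȳ) = 0.72209819·29090000/11576 = 1814.6023.
Var(Ŷ) = 41655² · 1814.6023 = 3.1485873 × 10^12.
SE(Ŷ) = √(3.1485873 × 10^12) = 1.7744 × 10^6.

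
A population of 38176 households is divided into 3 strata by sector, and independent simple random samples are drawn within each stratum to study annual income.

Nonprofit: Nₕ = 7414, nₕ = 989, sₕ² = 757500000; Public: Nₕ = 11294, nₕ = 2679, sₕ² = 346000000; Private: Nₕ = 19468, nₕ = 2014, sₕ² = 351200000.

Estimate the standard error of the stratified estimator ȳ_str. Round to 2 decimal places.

Var(ȳ_str) = Σₕ Wₕ²(1 − fₕ)sₕ²/nₕ with Wₕ = Nₕ/N, N = 38176.
Nonprofit: Wₕ = 0.19420578; term = 0.19420578²·(1 − 0.13339628)·757500000/989 = 25034.056.
Public: Wₕ = 0.29584032; term = 0.29584032²·(1 − 0.23720560)·346000000/2679 = 8622.3492.
Private: Wₕ = 0.50995390; term = 0.50995390²·(1 − 0.10345182)·351200000/2014 = 40656.548.
Sum = 74312.953.
SE = √(74312.953) = 272.60.

272.60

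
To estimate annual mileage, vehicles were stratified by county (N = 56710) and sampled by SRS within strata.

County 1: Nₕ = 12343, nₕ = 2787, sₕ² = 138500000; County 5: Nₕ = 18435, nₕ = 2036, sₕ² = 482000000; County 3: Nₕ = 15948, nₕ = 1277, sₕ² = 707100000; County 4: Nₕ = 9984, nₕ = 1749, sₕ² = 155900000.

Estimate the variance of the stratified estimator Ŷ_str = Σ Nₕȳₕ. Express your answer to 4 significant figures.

Var(Ŷ_str) = Σₕ Nₕ²(1 − fₕ)sₕ²/nₕ.
County 1: 12343²·(1 − 2787/12343)·138500000/2787 = 5.8615122 × 10^12.
County 5: 18435²·(1 − 2036/18435)·482000000/2036 = 7.1569795 × 10^13.
County 3: 15948²·(1 − 1277/15948)·707100000/1277 = 1.2955551 × 10^14.
County 4: 9984²·(1 − 1749/9984)·155900000/1749 = 7.3286584 × 10^12.
Sum = 2.1431548 × 10^14.

2.143 × 10^14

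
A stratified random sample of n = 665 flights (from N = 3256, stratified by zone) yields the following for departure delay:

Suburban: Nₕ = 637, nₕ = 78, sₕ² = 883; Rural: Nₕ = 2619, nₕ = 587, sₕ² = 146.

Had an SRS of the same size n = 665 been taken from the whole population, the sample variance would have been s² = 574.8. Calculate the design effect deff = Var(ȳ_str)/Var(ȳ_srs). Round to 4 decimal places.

Var(ȳ_str) = Σ Wₕ²(1−fₕ)sₕ²/nₕ with Wₕ = Nₕ/3256:
  Suburban: (637/3256)²·(1−78/637)·883/78 = 0.3802319
  Rural: (2619/3256)²·(1−587/2619)·146/587 = 0.12485478
  → Var(ȳ_str) = 0.50508668.
Var(ȳ_srs) = (1 − 665/3256)·574.8/665 = 0.68782528.
deff = 0.50508668 / 0.68782528 = 0.7343.

0.7343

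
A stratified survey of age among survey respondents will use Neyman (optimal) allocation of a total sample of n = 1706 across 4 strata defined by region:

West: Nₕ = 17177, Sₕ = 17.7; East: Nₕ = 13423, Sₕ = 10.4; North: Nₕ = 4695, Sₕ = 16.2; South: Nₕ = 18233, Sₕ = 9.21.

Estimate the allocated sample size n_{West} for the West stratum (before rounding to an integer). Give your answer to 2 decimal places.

754.32

Neyman allocation: nₕ = n·NₕSₕ / Σⱼ NⱼSⱼ.
Σ NⱼSⱼ = 17177·17.7 + 13423·10.4 + 4695·16.2 + 18233·9.21 = 687617.03.
n_{West} = 1706·17177·17.7 / 687617.03 = 754.32.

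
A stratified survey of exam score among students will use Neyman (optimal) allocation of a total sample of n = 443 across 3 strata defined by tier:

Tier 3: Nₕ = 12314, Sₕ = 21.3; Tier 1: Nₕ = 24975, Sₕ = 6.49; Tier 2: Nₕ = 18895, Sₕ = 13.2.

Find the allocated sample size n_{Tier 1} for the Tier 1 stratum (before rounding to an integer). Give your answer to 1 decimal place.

106.6

Neyman allocation: nₕ = n·NₕSₕ / Σⱼ NⱼSⱼ.
Σ NⱼSⱼ = 12314·21.3 + 24975·6.49 + 18895·13.2 = 673789.95.
n_{Tier 1} = 443·24975·6.49 / 673789.95 = 106.6.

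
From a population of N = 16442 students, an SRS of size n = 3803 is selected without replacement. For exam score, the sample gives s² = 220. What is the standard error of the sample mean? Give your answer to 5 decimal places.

0.21088

Under SRS without replacement, Var(ȳ) = (1 − f)·s²/n with f = n/N = 3803/16442 = 0.23129790.
Var(ȳ) = (1 − 0.23129790)·220/3803 = 0.76870210·0.057849067 = 0.044468699.
SE(ȳ) = √(0.044468699) = 0.21088.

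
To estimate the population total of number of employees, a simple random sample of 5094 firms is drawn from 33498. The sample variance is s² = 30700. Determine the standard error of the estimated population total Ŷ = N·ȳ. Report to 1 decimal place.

Var(Ŷ) = N²·Var(ȳ) = N²·(1 − n/N)·s²/n.
f = 5094/33498 = 0.15206878; Var(ȳ) = 0.84793122·30700/5094 = 5.1102255.
Var(Ŷ) = 33498² · 5.1102255 = 5.7342658 × 10^9.
SE(Ŷ) = √(5.7342658 × 10^9) = 75724.9.

75724.9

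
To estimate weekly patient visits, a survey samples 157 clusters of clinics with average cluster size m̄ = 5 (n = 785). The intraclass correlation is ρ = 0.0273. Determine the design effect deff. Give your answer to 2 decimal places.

deff = 1 + (5 − 1)·0.0273 = 1 + 0.1092 = 1.1092.

1.11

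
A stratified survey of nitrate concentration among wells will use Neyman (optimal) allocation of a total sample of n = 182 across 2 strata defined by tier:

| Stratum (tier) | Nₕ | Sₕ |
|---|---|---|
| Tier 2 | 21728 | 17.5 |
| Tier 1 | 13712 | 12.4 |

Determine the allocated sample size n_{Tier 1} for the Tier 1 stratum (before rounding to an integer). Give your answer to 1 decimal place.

56.2

Neyman allocation: nₕ = n·NₕSₕ / Σⱼ NⱼSⱼ.
Σ NⱼSⱼ = 21728·17.5 + 13712·12.4 = 550268.8.
n_{Tier 1} = 182·13712·12.4 / 550268.8 = 56.2.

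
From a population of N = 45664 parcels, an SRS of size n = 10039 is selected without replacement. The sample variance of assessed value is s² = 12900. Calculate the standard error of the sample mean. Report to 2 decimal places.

1.00

Under SRS without replacement, Var(ȳ) = (1 − f)·s²/n with f = n/N = 10039/45664 = 0.21984495.
Var(ȳ) = (1 − 0.21984495)·12900/10039 = 0.78015505·1.2849885 = 1.0024903.
SE(ȳ) = √(1.0024903) = 1.00.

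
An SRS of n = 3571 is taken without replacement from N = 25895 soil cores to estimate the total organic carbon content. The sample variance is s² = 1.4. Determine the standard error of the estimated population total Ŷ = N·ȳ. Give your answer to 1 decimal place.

476.1

Var(Ŷ) = N²·Var(ȳ) = N²·(1 − n/N)·s²/n.
f = 3571/25895 = 0.13790307; Var(ȳ) = 0.86209693·1.4/3571 = 3.3798255 × 10^-4.
Var(Ŷ) = 25895² · (3.3798255 × 10^-4) = 226634.55.
SE(Ŷ) = √(226634.55) = 476.1.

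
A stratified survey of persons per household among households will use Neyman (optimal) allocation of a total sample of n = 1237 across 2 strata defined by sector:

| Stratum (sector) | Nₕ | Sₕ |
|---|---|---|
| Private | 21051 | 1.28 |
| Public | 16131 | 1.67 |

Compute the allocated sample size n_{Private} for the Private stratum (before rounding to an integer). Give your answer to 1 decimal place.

618.6

Neyman allocation: nₕ = n·NₕSₕ / Σⱼ NⱼSⱼ.
Σ NⱼSⱼ = 21051·1.28 + 16131·1.67 = 53884.05.
n_{Private} = 1237·21051·1.28 / 53884.05 = 618.6.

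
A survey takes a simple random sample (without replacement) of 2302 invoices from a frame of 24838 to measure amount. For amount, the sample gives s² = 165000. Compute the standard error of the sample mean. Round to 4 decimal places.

8.0644

Under SRS without replacement, Var(ȳ) = (1 − f)·s²/n with f = n/N = 2302/24838 = 0.09268057.
Var(ȳ) = (1 − 0.09268057)·165000/2302 = 0.90731943·71.676803 = 65.033756.
SE(ȳ) = √(65.033756) = 8.0644.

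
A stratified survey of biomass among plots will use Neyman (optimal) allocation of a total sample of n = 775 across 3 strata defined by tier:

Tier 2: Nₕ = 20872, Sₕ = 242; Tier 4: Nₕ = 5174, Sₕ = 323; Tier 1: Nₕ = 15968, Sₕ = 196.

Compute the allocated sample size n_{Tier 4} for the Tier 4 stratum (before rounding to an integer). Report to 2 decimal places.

Neyman allocation: nₕ = n·NₕSₕ / Σⱼ NⱼSⱼ.
Σ NⱼSⱼ = 20872·242 + 5174·323 + 15968·196 = 9.851954 × 10^6.
n_{Tier 4} = 775·5174·323 / (9.851954 × 10^6) = 131.46.

131.46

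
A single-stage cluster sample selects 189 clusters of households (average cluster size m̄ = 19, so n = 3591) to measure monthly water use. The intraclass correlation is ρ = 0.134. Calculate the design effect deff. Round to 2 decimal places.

deff = 1 + (19 − 1)·0.134 = 1 + 2.412 = 3.412.

3.41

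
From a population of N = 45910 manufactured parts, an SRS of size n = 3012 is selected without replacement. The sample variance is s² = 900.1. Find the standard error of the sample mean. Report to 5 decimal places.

0.52842

Under SRS without replacement, Var(ȳ) = (1 − f)·s²/n with f = n/N = 3012/45910 = 0.06560662.
Var(ȳ) = (1 − 0.06560662)·900.1/3012 = 0.93439338·0.29883798 = 0.27923223.
SE(ȳ) = √(0.27923223) = 0.52842.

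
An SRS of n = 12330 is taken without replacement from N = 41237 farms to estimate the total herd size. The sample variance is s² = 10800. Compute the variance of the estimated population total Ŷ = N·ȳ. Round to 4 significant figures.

Var(Ŷ) = N²·Var(ȳ) = N²·(1 − n/N)·s²/n.
f = 12330/41237 = 0.29900332; Var(ȳ) = 0.70099668·10800/12330 = 0.61401169.
Var(Ŷ) = 41237² · 0.61401169 = 1.0441208 × 10^9.

1.044 × 10^9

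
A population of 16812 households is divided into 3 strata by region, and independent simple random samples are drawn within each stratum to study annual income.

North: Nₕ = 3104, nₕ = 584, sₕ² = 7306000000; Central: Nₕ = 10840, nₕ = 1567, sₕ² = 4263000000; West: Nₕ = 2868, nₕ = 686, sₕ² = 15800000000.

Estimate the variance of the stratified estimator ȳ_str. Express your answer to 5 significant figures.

1.8237 × 10^6

Var(ȳ_str) = Σₕ Wₕ²(1 − fₕ)sₕ²/nₕ with Wₕ = Nₕ/N, N = 16812.
North: Wₕ = 0.18463003; term = 0.18463003²·(1 − 0.18814433)·7306000000/584 = 346218.53.
Central: Wₕ = 0.64477754; term = 0.64477754²·(1 − 0.14455720)·4263000000/1567 = 967513.68.
West: Wₕ = 0.17059243; term = 0.17059243²·(1 − 0.23919107)·15800000000/686 = 509950.59.
Sum = 1.8236828 × 10^6.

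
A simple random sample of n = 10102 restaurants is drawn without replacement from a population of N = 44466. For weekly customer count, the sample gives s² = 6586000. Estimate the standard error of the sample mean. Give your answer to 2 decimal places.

Under SRS without replacement, Var(ȳ) = (1 − f)·s²/n with f = n/N = 10102/44466 = 0.22718482.
Var(ȳ) = (1 − 0.22718482)·6586000/10102 = 0.77281518·651.95011 = 503.83694.
SE(ȳ) = √(503.83694) = 22.45.

22.45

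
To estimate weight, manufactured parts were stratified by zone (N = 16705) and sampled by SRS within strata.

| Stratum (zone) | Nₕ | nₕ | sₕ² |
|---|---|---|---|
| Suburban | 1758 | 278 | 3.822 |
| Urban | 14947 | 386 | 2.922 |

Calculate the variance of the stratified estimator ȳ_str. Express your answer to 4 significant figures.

Var(ȳ_str) = Σₕ Wₕ²(1 − fₕ)sₕ²/nₕ with Wₕ = Nₕ/N, N = 16705.
Suburban: Wₕ = 0.10523795; term = 0.10523795²·(1 − 0.15813424)·3.822/278 = 1.2818391 × 10^-4.
Urban: Wₕ = 0.89476205; term = 0.89476205²·(1 − 0.02582458)·2.922/386 = 0.0059039842.
Sum = 0.0060321681.

0.006032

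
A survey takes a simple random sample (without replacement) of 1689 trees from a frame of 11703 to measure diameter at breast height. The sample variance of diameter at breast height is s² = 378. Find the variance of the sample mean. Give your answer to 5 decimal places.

0.19150

Under SRS without replacement, Var(ȳ) = (1 − f)·s²/n with f = n/N = 1689/11703 = 0.14432197.
Var(ȳ) = (1 − 0.14432197)·378/1689 = 0.85567803·0.22380107 = 0.19150166.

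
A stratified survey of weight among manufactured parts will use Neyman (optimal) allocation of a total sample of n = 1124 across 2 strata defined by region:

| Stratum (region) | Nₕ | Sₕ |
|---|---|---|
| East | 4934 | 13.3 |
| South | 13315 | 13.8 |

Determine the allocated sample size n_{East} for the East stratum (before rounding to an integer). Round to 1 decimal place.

Neyman allocation: nₕ = n·NₕSₕ / Σⱼ NⱼSⱼ.
Σ NⱼSⱼ = 4934·13.3 + 13315·13.8 = 249369.2.
n_{East} = 1124·4934·13.3 / 249369.2 = 295.8.

295.8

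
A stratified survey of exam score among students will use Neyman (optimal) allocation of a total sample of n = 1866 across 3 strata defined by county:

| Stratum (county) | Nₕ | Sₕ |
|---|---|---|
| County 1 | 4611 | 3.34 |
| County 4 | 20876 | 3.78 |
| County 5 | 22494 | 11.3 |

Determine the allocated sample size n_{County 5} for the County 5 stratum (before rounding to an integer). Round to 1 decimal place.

1361.0

Neyman allocation: nₕ = n·NₕSₕ / Σⱼ NⱼSⱼ.
Σ NⱼSⱼ = 4611·3.34 + 20876·3.78 + 22494·11.3 = 348494.22.
n_{County 5} = 1866·22494·11.3 / 348494.22 = 1361.0.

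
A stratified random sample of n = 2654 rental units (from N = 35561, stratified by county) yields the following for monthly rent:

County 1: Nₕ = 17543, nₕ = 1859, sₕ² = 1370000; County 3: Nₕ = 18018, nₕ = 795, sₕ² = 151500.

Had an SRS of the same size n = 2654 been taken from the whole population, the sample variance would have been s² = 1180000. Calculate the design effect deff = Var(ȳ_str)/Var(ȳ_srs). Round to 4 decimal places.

0.5034

Var(ȳ_str) = Σ Wₕ²(1−fₕ)sₕ²/nₕ with Wₕ = Nₕ/35561:
  County 1: (17543/35561)²·(1−1859/17543)·1370000/1859 = 160.34445
  County 3: (18018/35561)²·(1−795/18018)·151500/795 = 46.764141
  → Var(ȳ_str) = 207.10859.
Var(ȳ_srs) = (1 − 2654/35561)·1180000/2654 = 411.42949.
deff = 207.10859 / 411.42949 = 0.5034.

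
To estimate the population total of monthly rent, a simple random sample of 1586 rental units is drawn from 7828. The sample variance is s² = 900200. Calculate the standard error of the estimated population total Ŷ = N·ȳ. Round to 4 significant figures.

166500

Var(Ŷ) = N²·Var(ȳ) = N²·(1 − n/N)·s²/n.
f = 1586/7828 = 0.20260603; Var(ȳ) = 0.79739397·900200/1586 = 452.59398.
Var(Ŷ) = 7828² · 452.59398 = 2.7733866 × 10^10.
SE(Ŷ) = √(2.7733866 × 10^10) = 166500.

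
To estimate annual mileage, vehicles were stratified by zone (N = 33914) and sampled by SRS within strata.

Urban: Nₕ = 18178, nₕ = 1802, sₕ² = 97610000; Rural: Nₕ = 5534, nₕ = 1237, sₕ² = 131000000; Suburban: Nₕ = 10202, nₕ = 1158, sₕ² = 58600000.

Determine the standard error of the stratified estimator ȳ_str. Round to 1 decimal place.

142.4

Var(ȳ_str) = Σₕ Wₕ²(1 − fₕ)sₕ²/nₕ with Wₕ = Nₕ/N, N = 33914.
Urban: Wₕ = 0.53600283; term = 0.53600283²·(1 − 0.09913082)·97610000/1802 = 14019.594.
Rural: Wₕ = 0.16317745; term = 0.16317745²·(1 − 0.22352729)·131000000/1237 = 2189.5157.
Suburban: Wₕ = 0.30081972; term = 0.30081972²·(1 − 0.11350716)·58600000/1158 = 4059.5407.
Sum = 20268.65.
SE = √(20268.65) = 142.4.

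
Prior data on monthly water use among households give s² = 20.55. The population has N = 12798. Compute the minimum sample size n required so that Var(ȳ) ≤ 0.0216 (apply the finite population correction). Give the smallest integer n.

Without fpc, n₀ = s²/D = 20.55/0.0216 = 951.3889.
With fpc, (1 − n/N)·s²/n ≤ D requires n ≥ n₀/(1 + n₀/N) = 951.3889/(1 + 951.3889/12798) = 885.5575.
Rounding up, n = 886.

886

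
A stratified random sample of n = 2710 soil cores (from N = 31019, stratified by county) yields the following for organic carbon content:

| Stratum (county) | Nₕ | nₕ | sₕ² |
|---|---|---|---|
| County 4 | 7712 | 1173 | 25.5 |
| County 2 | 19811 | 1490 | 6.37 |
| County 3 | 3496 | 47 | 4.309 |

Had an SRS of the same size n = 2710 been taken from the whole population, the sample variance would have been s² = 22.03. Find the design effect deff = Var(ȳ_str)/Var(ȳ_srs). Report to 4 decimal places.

0.5258

Var(ȳ_str) = Σ Wₕ²(1−fₕ)sₕ²/nₕ with Wₕ = Nₕ/31019:
  County 4: (7712/31019)²·(1−1173/7712)·25.5/1173 = 0.0011393704
  County 2: (19811/31019)²·(1−1490/19811)·6.37/1490 = 0.0016126984
  County 3: (3496/31019)²·(1−47/3496)·4.309/47 = 0.0011489144
  → Var(ȳ_str) = 0.0039009832.
Var(ȳ_srs) = (1 − 2710/31019)·22.03/2710 = 0.0074189414.
deff = 0.0039009832 / 0.0074189414 = 0.5258.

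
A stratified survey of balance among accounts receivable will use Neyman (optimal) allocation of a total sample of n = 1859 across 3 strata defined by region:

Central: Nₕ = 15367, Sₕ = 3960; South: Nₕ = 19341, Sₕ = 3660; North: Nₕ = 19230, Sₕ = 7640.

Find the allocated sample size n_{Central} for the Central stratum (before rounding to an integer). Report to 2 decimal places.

Neyman allocation: nₕ = n·NₕSₕ / Σⱼ NⱼSⱼ.
Σ NⱼSⱼ = 15367·3960 + 19341·3660 + 19230·7640 = 2.7855858 × 10^8.
n_{Central} = 1859·15367·3960 / (2.7855858 × 10^8) = 406.11.

406.11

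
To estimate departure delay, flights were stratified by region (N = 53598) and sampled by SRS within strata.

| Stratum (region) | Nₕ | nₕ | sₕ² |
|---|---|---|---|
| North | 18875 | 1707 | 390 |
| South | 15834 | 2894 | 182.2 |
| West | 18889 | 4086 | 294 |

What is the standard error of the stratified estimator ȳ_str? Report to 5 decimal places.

0.19304

Var(ȳ_str) = Σₕ Wₕ²(1 − fₕ)sₕ²/nₕ with Wₕ = Nₕ/N, N = 53598.
North: Wₕ = 0.35215866; term = 0.35215866²·(1 − 0.09043709)·390/1707 = 0.025771553.
South: Wₕ = 0.29542147; term = 0.29542147²·(1 − 0.18277125)·182.2/2894 = 0.0044903231.
West: Wₕ = 0.35241987; term = 0.35241987²·(1 − 0.21631637)·294/4086 = 0.0070034254.
Sum = 0.037265302.
SE = √(0.037265302) = 0.19304.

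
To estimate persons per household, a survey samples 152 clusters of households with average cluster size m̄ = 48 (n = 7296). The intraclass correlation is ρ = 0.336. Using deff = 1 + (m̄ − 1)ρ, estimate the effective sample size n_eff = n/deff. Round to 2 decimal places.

deff = 1 + (48 − 1)·0.336 = 1 + 15.792 = 16.792.
n_eff = 7296 / 16.792 = 434.49.

434.49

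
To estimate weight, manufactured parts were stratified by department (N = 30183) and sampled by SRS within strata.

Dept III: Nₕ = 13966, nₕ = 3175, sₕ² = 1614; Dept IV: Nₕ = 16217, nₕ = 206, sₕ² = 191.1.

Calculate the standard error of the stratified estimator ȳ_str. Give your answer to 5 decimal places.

Var(ȳ_str) = Σₕ Wₕ²(1 − fₕ)sₕ²/nₕ with Wₕ = Nₕ/N, N = 30183.
Dept III: Wₕ = 0.46271080; term = 0.46271080²·(1 − 0.22733782)·1614/3175 = 0.084094719.
Dept IV: Wₕ = 0.53728920; term = 0.53728920²·(1 − 0.01270272)·191.1/206 = 0.26439768.
Sum = 0.3484924.
SE = √(0.3484924) = 0.59033.

0.59033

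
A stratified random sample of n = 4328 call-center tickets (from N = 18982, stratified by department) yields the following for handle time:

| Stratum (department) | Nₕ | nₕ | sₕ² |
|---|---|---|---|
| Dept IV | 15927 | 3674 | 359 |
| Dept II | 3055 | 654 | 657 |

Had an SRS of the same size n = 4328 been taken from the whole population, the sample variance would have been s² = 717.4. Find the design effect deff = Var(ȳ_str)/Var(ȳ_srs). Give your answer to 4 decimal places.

Var(ȳ_str) = Σ Wₕ²(1−fₕ)sₕ²/nₕ with Wₕ = Nₕ/18982:
  Dept IV: (15927/18982)²·(1−3674/15927)·359/3674 = 0.052923404
  Dept II: (3055/18982)²·(1−654/3055)·657/654 = 0.020450647
  → Var(ȳ_str) = 0.073374051.
Var(ȳ_srs) = (1 − 4328/18982)·717.4/4328 = 0.12796416.
deff = 0.073374051 / 0.12796416 = 0.5734.

0.5734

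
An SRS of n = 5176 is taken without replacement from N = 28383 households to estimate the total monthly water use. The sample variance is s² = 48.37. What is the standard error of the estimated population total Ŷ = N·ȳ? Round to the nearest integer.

Var(Ŷ) = N²·Var(ȳ) = N²·(1 − n/N)·s²/n.
f = 5176/28383 = 0.18236268; Var(ȳ) = 0.81763732·48.37/5176 = 0.007640865.
Var(Ŷ) = 28383² · 0.007640865 = 6.1554403 × 10^6.
SE(Ŷ) = √(6.1554403 × 10^6) = 2481.

2481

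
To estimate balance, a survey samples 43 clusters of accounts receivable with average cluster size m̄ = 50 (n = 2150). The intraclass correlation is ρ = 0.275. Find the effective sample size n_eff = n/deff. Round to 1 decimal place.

deff = 1 + (50 − 1)·0.275 = 1 + 13.475 = 14.475.
n_eff = 2150 / 14.475 = 148.5.

148.5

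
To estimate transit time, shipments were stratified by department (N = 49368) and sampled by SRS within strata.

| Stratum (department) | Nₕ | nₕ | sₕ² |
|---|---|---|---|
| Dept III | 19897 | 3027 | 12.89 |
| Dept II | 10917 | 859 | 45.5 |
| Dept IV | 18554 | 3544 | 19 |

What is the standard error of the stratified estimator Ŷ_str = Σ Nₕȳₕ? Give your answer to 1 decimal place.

2956.1

Var(Ŷ_str) = Σₕ Nₕ²(1 − fₕ)sₕ²/nₕ.
Dept III: 19897²·(1 − 3027/19897)·12.89/3027 = 1.4293651 × 10^6.
Dept II: 10917²·(1 − 859/10917)·45.5/859 = 5.8161175 × 10^6.
Dept IV: 18554²·(1 − 3544/18554)·19/3544 = 1.493063 × 10^6.
Sum = 8.7385456 × 10^6.
SE = √(8.7385456 × 10^6) = 2956.1.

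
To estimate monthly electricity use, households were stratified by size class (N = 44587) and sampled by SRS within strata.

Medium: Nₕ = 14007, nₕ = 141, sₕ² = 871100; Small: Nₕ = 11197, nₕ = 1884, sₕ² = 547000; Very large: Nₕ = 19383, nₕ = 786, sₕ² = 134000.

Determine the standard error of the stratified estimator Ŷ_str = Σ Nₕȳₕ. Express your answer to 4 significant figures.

1.136 × 10^6

Var(Ŷ_str) = Σₕ Nₕ²(1 − fₕ)sₕ²/nₕ.
Medium: 14007²·(1 − 141/14007)·871100/141 = 1.1999005 × 10^12.
Small: 11197²·(1 − 1884/11197)·547000/1884 = 3.0275945 × 10^10.
Very large: 19383²·(1 − 786/19383)·134000/786 = 6.1453432 × 10^10.
Sum = 1.2916299 × 10^12.
SE = √(1.2916299 × 10^12) = 1.136 × 10^6.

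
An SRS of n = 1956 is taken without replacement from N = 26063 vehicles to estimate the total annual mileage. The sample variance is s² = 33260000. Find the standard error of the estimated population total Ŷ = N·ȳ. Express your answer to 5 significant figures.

Var(Ŷ) = N²·Var(ȳ) = N²·(1 − n/N)·s²/n.
f = 1956/26063 = 0.07504892; Var(ȳ) = 0.92495108·33260000/1956 = 15727.951.
Var(Ŷ) = 26063² · 15727.951 = 1.0683682 × 10^13.
SE(Ŷ) = √(1.0683682 × 10^13) = 3.2686 × 10^6.

3.2686 × 10^6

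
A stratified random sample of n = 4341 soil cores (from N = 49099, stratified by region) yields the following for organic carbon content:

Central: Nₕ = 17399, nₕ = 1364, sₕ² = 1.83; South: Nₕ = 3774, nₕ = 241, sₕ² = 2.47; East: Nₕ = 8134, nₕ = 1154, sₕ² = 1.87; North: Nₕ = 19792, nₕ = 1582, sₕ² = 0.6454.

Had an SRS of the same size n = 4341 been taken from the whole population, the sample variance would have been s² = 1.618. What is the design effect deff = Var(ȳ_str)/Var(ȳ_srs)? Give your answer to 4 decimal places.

Var(ȳ_str) = Σ Wₕ²(1−fₕ)sₕ²/nₕ with Wₕ = Nₕ/49099:
  Central: (17399/49099)²·(1−1364/17399)·1.83/1364 = 1.5526897 × 10^-4
  South: (3774/49099)²·(1−241/3774)·2.47/241 = 5.6686566 × 10^-5
  East: (8134/49099)²·(1−1154/8134)·1.87/1154 = 3.8163667 × 10^-5
  North: (19792/49099)²·(1−1582/19792)·0.6454/1582 = 6.0992554 × 10^-5
  → Var(ȳ_str) = 3.1111176 × 10^-4.
Var(ȳ_srs) = (1 − 4341/49099)·1.618/4341 = 3.3977135 × 10^-4.
deff = (3.1111176 × 10^-4) / (3.3977135 × 10^-4) = 0.9157.

0.9157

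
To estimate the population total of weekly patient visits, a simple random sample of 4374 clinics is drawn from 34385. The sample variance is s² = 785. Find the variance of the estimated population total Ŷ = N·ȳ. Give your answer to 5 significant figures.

Var(Ŷ) = N²·Var(ȳ) = N²·(1 − n/N)·s²/n.
f = 4374/34385 = 0.12720663; Var(ȳ) = 0.87279337·785/4374 = 0.15663987.
Var(Ŷ) = 34385² · 0.15663987 = 1.8519974 × 10^8.

1.8520 × 10^8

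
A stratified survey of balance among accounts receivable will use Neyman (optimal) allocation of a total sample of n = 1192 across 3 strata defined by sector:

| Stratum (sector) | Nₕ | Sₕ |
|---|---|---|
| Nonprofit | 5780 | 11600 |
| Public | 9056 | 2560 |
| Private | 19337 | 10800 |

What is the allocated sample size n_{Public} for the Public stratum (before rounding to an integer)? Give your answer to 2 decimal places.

Neyman allocation: nₕ = n·NₕSₕ / Σⱼ NⱼSⱼ.
Σ NⱼSⱼ = 5780·11600 + 9056·2560 + 19337·10800 = 2.9907096 × 10^8.
n_{Public} = 1192·9056·2560 / (2.9907096 × 10^8) = 92.40.

92.40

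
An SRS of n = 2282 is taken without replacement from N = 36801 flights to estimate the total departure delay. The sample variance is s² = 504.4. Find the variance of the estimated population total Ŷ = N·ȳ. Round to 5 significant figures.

Var(Ŷ) = N²·Var(ȳ) = N²·(1 − n/N)·s²/n.
f = 2282/36801 = 0.06200918; Var(ȳ) = 0.93799082·504.4/2282 = 0.20732803.
Var(Ŷ) = 36801² · 0.20732803 = 2.8078717 × 10^8.

2.8079 × 10^8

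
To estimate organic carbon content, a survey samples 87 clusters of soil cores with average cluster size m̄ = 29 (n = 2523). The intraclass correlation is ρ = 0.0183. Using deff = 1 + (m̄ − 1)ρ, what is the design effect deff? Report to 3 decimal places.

1.512

deff = 1 + (29 − 1)·0.0183 = 1 + 0.5124 = 1.5124.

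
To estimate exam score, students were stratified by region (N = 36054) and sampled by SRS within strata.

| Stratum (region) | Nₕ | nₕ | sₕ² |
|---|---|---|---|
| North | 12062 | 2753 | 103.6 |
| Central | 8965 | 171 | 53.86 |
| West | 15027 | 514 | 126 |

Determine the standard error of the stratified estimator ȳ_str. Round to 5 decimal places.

Var(ȳ_str) = Σₕ Wₕ²(1 − fₕ)sₕ²/nₕ with Wₕ = Nₕ/N, N = 36054.
North: Wₕ = 0.33455372; term = 0.33455372²·(1 − 0.22823744)·103.6/2753 = 0.0032506409.
Central: Wₕ = 0.24865480; term = 0.24865480²·(1 − 0.01907418)·53.86/171 = 0.019102934.
West: Wₕ = 0.41679148; term = 0.41679148²·(1 − 0.03420510)·126/514 = 0.041127281.
Sum = 0.063480856.
SE = √(0.063480856) = 0.25195.

0.25195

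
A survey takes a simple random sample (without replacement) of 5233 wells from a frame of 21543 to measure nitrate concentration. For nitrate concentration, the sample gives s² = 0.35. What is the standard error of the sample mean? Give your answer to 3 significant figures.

0.00712

Under SRS without replacement, Var(ȳ) = (1 − f)·s²/n with f = n/N = 5233/21543 = 0.24290953.
Var(ȳ) = (1 − 0.24290953)·0.35/5233 = 0.75709047·6.6883241 × 10^-5 = 5.0636664 × 10^-5.
SE(ȳ) = √(5.0636664 × 10^-5) = 0.00712.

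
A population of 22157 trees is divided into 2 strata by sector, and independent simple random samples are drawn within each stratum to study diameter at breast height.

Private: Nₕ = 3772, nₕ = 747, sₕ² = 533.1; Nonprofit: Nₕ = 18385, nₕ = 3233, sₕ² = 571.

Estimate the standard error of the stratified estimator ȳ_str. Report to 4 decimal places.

0.3418

Var(ȳ_str) = Σₕ Wₕ²(1 − fₕ)sₕ²/nₕ with Wₕ = Nₕ/N, N = 22157.
Private: Wₕ = 0.17023965; term = 0.17023965²·(1 − 0.19803818)·533.1/747 = 0.016586824.
Nonprofit: Wₕ = 0.82976035; term = 0.82976035²·(1 − 0.17584988)·571/3233 = 0.10021716.
Sum = 0.11680398.
SE = √(0.11680398) = 0.3418.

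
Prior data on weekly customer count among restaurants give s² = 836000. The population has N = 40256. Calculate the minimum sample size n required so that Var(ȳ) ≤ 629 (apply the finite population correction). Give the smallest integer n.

1287

Without fpc, n₀ = s²/D = 836000/629 = 1329.0938.
With fpc, (1 − n/N)·s²/n ≤ D requires n ≥ n₀/(1 + n₀/N) = 1329.0938/(1 + 1329.0938/40256) = 1286.6149.
Rounding up, n = 1287.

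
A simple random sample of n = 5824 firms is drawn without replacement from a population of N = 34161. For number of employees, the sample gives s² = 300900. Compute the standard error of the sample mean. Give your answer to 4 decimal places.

6.5465

Under SRS without replacement, Var(ȳ) = (1 − f)·s²/n with f = n/N = 5824/34161 = 0.17048681.
Var(ȳ) = (1 − 0.17048681)·300900/5824 = 0.82951319·51.665522 = 42.857232.
SE(ȳ) = √(42.857232) = 6.5465.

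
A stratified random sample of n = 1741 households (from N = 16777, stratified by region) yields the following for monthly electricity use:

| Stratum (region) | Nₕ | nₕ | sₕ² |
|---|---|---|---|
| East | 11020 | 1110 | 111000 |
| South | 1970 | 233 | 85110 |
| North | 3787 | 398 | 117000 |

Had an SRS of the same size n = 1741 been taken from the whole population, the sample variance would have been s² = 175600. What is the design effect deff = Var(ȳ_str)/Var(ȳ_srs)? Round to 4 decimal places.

0.6266

Var(ȳ_str) = Σ Wₕ²(1−fₕ)sₕ²/nₕ with Wₕ = Nₕ/16777:
  East: (11020/16777)²·(1−1110/11020)·111000/1110 = 38.799546
  South: (1970/16777)²·(1−233/1970)·85110/233 = 4.4408091
  North: (3787/16777)²·(1−398/3787)·117000/398 = 13.404205
  → Var(ȳ_str) = 56.64456.
Var(ȳ_srs) = (1 − 1741/16777)·175600/1741 = 90.394863.
deff = 56.64456 / 90.394863 = 0.6266.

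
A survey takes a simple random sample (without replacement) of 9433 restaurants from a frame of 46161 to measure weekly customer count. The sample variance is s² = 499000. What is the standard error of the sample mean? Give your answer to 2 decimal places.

Under SRS without replacement, Var(ȳ) = (1 − f)·s²/n with f = n/N = 9433/46161 = 0.20434999.
Var(ȳ) = (1 − 0.20434999)·499000/9433 = 0.79565001·52.899396 = 42.089405.
SE(ȳ) = √(42.089405) = 6.49.

6.49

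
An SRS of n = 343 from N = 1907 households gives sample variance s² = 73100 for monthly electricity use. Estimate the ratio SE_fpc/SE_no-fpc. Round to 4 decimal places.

f = n/N = 343/1907 = 0.17986366.
SE_no-fpc = √(s²/n) = 14.598614; SE_fpc = √((1−f)s²/n) = 13.220706.
Ratio = √(1−f) = 0.90561379.

0.9056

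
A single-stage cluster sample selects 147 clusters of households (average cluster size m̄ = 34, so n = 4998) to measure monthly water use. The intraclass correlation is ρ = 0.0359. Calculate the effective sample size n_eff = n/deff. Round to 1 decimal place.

2287.7

deff = 1 + (34 − 1)·0.0359 = 1 + 1.1847 = 2.1847.
n_eff = 4998 / 2.1847 = 2287.7.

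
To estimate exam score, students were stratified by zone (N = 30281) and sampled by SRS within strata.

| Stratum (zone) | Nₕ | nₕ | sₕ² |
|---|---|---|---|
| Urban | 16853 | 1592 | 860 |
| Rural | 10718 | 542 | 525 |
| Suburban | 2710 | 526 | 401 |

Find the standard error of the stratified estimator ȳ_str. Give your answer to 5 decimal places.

0.52121

Var(ȳ_str) = Σₕ Wₕ²(1 − fₕ)sₕ²/nₕ with Wₕ = Nₕ/N, N = 30281.
Urban: Wₕ = 0.55655361; term = 0.55655361²·(1 − 0.09446389)·860/1592 = 0.15152182.
Rural: Wₕ = 0.35395132; term = 0.35395132²·(1 − 0.05056914)·525/542 = 0.11521538.
Suburban: Wₕ = 0.08949506; term = 0.08949506²·(1 − 0.19409594)·401/526 = 0.00492085.
Sum = 0.27165805.
SE = √(0.27165805) = 0.52121.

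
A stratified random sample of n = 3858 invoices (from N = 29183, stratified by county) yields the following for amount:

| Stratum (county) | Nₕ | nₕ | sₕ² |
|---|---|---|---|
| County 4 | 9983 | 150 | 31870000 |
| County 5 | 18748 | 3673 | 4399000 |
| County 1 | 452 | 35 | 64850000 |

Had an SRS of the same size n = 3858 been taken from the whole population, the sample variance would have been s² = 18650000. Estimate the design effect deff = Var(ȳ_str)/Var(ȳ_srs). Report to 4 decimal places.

6.0302

Var(ȳ_str) = Σ Wₕ²(1−fₕ)sₕ²/nₕ with Wₕ = Nₕ/29183:
  County 4: (9983/29183)²·(1−150/9983)·31870000/150 = 24489.394
  County 5: (18748/29183)²·(1−3673/18748)·4399000/3673 = 397.45268
  County 1: (452/29183)²·(1−35/452)·64850000/35 = 410.06864
  → Var(ȳ_str) = 25296.915.
Var(ȳ_srs) = (1 − 3858/29183)·18650000/3858 = 4195.0402.
deff = 25296.915 / 4195.0402 = 6.0302.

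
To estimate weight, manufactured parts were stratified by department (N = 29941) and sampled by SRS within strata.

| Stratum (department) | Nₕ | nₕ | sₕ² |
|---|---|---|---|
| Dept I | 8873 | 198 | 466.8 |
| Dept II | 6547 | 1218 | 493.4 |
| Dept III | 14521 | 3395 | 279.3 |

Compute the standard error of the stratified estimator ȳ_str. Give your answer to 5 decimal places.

Var(ȳ_str) = Σₕ Wₕ²(1 − fₕ)sₕ²/nₕ with Wₕ = Nₕ/N, N = 29941.
Dept I: Wₕ = 0.29634949; term = 0.29634949²·(1 − 0.02231489)·466.8/198 = 0.20242914.
Dept II: Wₕ = 0.21866337; term = 0.21866337²·(1 − 0.18603941)·493.4/1218 = 0.015765484.
Dept III: Wₕ = 0.48498714; term = 0.48498714²·(1 − 0.23379933)·279.3/3395 = 0.014826346.
Sum = 0.23302097.
SE = √(0.23302097) = 0.48272.

0.48272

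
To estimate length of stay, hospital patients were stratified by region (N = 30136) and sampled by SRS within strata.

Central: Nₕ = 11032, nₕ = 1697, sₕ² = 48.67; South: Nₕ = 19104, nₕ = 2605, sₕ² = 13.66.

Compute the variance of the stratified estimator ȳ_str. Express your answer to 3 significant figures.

Var(ȳ_str) = Σₕ Wₕ²(1 − fₕ)sₕ²/nₕ with Wₕ = Nₕ/N, N = 30136.
Central: Wₕ = 0.36607380; term = 0.36607380²·(1 − 0.15382524)·48.67/1697 = 0.0032521972.
South: Wₕ = 0.63392620; term = 0.63392620²·(1 − 0.13635888)·13.66/2605 = 0.0018199258.
Sum = 0.005072123.

0.00507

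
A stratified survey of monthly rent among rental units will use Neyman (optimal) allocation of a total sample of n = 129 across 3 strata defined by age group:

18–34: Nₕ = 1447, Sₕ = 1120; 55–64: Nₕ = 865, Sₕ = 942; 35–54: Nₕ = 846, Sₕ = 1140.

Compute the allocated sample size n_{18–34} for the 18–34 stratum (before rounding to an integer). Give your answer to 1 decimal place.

61.5

Neyman allocation: nₕ = n·NₕSₕ / Σⱼ NⱼSⱼ.
Σ NⱼSⱼ = 1447·1120 + 865·942 + 846·1140 = 3.39991 × 10^6.
n_{18–34} = 129·1447·1120 / (3.39991 × 10^6) = 61.5.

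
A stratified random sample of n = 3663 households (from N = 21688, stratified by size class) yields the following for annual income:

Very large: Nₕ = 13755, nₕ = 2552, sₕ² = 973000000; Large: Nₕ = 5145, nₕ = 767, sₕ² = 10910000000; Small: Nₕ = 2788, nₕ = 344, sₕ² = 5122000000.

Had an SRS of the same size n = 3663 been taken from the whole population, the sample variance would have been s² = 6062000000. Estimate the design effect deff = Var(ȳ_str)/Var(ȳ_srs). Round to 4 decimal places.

0.7429

Var(ȳ_str) = Σ Wₕ²(1−fₕ)sₕ²/nₕ with Wₕ = Nₕ/21688:
  Very large: (13755/21688)²·(1−2552/13755)·973000000/2552 = 124907.38
  Large: (5145/21688)²·(1−767/5145)·10910000000/767 = 681163.73
  Small: (2788/21688)²·(1−344/2788)·5122000000/344 = 215693.02
  → Var(ȳ_str) = 1.0217641 × 10^6.
Var(ȳ_srs) = (1 − 3663/21688)·6062000000/3663 = 1.3754182 × 10^6.
deff = (1.0217641 × 10^6) / (1.3754182 × 10^6) = 0.7429.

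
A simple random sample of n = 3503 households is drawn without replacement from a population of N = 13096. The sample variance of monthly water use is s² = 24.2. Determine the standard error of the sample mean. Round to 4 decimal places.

Under SRS without replacement, Var(ȳ) = (1 − f)·s²/n with f = n/N = 3503/13096 = 0.26748626.
Var(ȳ) = (1 − 0.26748626)·24.2/3503 = 0.73251374·0.0069083643 = 0.0050604718.
SE(ȳ) = √(0.0050604718) = 0.0711.

0.0711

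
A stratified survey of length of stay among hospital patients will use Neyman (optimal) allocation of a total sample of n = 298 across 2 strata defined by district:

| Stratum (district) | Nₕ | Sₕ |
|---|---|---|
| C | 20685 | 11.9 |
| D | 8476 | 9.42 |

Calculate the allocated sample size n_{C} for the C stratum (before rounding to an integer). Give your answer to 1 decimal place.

Neyman allocation: nₕ = n·NₕSₕ / Σⱼ NⱼSⱼ.
Σ NⱼSⱼ = 20685·11.9 + 8476·9.42 = 325995.42.
n_{C} = 298·20685·11.9 / 325995.42 = 225.0.

225.0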